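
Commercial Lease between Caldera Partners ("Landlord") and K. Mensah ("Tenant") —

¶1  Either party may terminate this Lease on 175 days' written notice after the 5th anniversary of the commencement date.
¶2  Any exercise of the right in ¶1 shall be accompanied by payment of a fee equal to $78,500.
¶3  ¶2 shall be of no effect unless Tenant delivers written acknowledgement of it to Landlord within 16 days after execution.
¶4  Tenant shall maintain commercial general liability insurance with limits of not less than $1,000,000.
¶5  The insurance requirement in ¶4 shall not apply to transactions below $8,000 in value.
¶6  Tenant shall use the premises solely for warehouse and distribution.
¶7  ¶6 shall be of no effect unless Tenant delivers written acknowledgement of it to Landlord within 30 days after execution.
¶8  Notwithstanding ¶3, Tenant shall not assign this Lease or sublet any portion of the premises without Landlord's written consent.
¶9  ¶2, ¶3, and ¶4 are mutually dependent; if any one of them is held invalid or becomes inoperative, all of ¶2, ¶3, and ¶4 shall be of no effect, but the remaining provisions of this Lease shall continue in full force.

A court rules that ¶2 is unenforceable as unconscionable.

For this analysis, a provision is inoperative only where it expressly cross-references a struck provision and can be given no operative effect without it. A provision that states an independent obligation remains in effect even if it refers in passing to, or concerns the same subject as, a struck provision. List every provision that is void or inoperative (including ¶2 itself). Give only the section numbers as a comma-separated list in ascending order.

¶2 is struck. ¶3 operates only by reference to ¶2, so it falls with ¶2. Although ¶8 refers to ¶3, its operative terms do not depend on ¶3, so it remains in effect. ¶9 declares ¶2, ¶3, and ¶4 mutually dependent; since one of them has fallen, all of them are of no effect. That brings down ¶4 as well. ¶5 in turn depends solely on a provision now struck and likewise falls. The remainder continues in force under ¶9. That leaves ¶1, ¶6, ¶7, ¶8, and ¶9 in effect.

2, 3, 4, 5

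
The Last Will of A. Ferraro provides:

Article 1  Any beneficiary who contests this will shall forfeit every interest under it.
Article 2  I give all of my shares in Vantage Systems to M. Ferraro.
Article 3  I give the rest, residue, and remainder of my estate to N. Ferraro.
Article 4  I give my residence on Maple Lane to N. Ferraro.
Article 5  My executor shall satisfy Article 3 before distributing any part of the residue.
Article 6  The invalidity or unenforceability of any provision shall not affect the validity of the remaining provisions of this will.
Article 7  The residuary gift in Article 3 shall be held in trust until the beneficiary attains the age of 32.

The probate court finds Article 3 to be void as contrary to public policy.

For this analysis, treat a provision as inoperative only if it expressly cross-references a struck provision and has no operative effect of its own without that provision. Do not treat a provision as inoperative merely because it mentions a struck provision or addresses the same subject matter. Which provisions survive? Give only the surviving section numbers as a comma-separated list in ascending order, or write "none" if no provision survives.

1, 2, 4, 6

Article 3 is struck. Article 5 merely fixes the priority direction for Article 3; with Article 3 gone it has nothing to operate on and falls away. Article 7 operates only by reference to Article 3, so it falls with Article 3. Article 6 is a severability clause and preserves every provision that can still be given independent effect. The provisions still in force are Article 1, Article 2, Article 4, and Article 6.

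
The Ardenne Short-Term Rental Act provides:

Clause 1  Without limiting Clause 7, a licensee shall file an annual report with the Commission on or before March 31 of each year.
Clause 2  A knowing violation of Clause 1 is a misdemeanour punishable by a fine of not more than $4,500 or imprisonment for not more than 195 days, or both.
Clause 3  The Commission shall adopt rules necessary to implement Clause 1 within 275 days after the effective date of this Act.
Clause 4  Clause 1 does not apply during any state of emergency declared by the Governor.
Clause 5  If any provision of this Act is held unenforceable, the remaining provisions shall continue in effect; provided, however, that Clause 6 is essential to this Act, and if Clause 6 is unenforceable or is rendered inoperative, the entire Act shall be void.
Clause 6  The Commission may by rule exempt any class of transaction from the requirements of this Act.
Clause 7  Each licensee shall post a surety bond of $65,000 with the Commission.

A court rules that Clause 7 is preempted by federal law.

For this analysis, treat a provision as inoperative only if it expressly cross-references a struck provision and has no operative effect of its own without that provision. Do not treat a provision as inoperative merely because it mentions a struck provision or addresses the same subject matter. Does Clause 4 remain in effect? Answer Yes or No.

Yes

Clause 7 is struck. Clause 1 mentions Clause 7 but its own obligation stands independently of Clause 7, so Clause 1 is not affected. Nothing else in the Act is defined by reference to Clause 7. Clause 5 makes Clause 6 an essential term, but Clause 6 is unaffected, so the severability proviso in Clause 5 preserves the remaining provisions. Clause 1, Clause 2, Clause 3, Clause 4, Clause 5, and Clause 6 remain in effect. Clause 4 is among the surviving provisions, so the answer is yes.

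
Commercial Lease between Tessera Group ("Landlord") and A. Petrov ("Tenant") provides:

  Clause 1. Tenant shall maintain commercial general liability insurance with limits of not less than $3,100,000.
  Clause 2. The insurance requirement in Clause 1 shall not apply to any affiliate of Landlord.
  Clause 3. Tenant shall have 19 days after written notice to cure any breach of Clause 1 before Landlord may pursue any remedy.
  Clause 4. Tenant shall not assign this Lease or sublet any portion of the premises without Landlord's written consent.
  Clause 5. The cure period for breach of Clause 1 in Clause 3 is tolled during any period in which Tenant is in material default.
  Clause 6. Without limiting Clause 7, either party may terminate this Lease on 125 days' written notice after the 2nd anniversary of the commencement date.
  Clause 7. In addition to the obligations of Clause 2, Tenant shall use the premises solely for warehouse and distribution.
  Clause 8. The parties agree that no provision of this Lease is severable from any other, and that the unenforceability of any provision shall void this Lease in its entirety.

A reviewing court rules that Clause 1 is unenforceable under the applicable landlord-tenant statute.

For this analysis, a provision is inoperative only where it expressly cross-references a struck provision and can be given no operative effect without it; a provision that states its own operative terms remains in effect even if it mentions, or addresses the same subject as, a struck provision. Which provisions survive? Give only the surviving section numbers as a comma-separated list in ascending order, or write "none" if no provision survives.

none

Clause 1 is struck. Clause 2 operates only by reference to Clause 1, so it falls with Clause 1. Clause 3 merely fixes the cure period for breach of Clause 1; with Clause 1 gone it has nothing to operate on and falls away. The whole of Clause 5 is the tolling of the cure period for breach of Clause 1, defined by reference to Clause 3, so Clause 5 cannot stand once Clause 3 is removed. Clause 8 provides that the Lease is not severable, so the invalidity of any one provision voids the entire Lease. No provision of the Lease survives.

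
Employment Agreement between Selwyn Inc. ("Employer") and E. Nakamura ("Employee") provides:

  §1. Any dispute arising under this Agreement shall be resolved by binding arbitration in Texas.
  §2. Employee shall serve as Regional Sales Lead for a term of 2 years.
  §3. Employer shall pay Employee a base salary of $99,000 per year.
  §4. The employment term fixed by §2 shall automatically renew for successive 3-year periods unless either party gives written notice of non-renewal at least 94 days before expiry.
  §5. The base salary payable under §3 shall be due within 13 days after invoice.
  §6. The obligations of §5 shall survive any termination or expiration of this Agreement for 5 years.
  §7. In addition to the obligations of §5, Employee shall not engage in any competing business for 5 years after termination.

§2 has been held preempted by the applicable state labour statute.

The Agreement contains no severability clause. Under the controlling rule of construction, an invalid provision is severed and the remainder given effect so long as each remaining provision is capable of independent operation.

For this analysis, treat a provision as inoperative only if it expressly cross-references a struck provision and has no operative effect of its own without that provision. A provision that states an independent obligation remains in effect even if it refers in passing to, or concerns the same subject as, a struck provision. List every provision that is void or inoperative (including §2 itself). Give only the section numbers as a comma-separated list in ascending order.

2, 4

§2 is struck. §4 does nothing except set the renewal of the employment term by reference to §2; with §2 gone it has no independent effect and is inoperative. Under the stated default rule, only provisions that cannot operate independently fall away; the rest are enforced. That leaves §1, §3, §5, §6, and §7 in effect.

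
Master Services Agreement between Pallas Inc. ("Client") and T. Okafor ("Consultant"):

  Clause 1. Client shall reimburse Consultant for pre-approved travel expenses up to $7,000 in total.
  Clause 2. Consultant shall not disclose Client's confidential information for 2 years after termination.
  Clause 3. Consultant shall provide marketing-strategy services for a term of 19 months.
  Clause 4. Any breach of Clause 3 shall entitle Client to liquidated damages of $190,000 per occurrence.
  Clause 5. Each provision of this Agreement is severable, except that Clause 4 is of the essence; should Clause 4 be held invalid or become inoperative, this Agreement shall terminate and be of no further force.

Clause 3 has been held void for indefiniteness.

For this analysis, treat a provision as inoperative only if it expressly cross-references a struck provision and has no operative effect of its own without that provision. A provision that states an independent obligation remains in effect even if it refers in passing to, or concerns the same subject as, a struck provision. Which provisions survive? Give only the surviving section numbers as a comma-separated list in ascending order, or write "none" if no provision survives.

none

Clause 3 is struck. Clause 4 operates only by reference to Clause 3, so it falls with Clause 3. Clause 5 makes Clause 4 an essential term, and Clause 4 has been rendered inoperative by the cascade; under Clause 5, the entire Agreement is therefore void. No provision of the Agreement survives.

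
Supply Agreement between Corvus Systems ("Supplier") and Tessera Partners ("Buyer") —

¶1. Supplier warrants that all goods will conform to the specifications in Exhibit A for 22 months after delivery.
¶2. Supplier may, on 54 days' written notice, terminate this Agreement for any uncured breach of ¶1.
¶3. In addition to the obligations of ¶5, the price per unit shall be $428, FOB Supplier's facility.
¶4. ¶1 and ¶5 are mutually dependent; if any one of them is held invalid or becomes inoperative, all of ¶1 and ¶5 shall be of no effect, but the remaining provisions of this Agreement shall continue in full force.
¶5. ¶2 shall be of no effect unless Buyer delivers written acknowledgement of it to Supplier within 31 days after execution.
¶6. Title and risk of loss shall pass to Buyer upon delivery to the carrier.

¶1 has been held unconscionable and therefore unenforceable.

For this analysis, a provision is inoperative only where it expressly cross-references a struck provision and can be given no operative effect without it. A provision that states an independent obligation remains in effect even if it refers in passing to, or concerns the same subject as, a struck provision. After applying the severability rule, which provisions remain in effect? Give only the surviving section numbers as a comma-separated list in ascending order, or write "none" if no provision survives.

3, 4, 6

¶1 is struck. ¶2 operates only by reference to ¶1, so it falls with ¶1. ¶5 has no operative effect of its own apart from ¶2 and is therefore inoperative. Although ¶3 refers to ¶5, its operative terms do not depend on ¶5, so it remains in effect. ¶4 declares ¶1 and ¶5 mutually dependent; since one of them has fallen, all of them are of no effect. The remainder continues in force under ¶4. ¶3, ¶4, and ¶6 remain in effect.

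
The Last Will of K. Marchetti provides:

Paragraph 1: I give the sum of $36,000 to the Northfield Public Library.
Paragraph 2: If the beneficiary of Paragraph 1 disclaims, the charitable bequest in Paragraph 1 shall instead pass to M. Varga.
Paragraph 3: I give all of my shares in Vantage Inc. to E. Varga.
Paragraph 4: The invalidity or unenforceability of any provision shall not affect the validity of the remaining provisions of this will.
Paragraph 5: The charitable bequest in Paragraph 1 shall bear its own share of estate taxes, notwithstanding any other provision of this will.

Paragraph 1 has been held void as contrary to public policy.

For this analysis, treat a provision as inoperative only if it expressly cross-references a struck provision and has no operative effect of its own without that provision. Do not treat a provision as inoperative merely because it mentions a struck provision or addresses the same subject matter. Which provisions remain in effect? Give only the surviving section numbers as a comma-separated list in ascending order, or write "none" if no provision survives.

3, 4

Paragraph 1 is struck. Paragraph 2 has no operative effect of its own apart from Paragraph 1 and is therefore inoperative. Paragraph 5 has no operative effect of its own apart from Paragraph 1 and is therefore inoperative. Under the severability clause in Paragraph 4, the remaining provisions continue in force. The provisions still in force are Paragraph 3 and Paragraph 4.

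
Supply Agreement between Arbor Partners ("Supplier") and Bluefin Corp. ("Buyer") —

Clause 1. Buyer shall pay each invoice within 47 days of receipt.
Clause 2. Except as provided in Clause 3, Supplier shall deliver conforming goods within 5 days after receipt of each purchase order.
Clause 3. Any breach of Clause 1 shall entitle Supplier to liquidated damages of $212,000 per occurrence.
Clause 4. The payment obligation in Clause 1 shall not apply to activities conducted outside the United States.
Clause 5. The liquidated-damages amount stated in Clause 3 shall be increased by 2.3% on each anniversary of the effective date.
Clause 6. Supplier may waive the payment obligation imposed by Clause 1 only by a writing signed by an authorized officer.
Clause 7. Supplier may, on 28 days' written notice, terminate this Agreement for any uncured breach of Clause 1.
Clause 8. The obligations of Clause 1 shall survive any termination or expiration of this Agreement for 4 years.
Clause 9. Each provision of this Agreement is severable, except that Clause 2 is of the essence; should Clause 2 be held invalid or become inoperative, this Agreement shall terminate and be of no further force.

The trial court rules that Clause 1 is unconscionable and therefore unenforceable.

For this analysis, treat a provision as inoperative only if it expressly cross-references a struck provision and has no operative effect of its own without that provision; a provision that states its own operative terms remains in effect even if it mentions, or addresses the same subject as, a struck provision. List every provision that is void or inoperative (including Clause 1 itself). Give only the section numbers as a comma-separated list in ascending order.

Clause 1 is struck. Clause 3 operates only by reference to Clause 1, so it falls with Clause 1. The whole of Clause 4 is the carve-out from the payment obligation, defined by reference to Clause 1, so Clause 4 cannot stand once Clause 1 is removed. The only function of Clause 6 is the waiver condition for Clause 1, so it cannot stand once Clause 1 is removed. Clause 7 has no operative effect of its own apart from Clause 1 and is therefore inoperative. Clause 8 merely fixes the survival period for Clause 1; with Clause 1 gone it has nothing to operate on and falls away. Clause 5 does nothing except set the escalation of the liquidated-damages amount by reference to Clause 3; with Clause 3 gone it has no independent effect and is inoperative. Clause 2 mentions Clause 3 but its own obligation stands independently of Clause 3, so Clause 2 is not affected. Clause 9 makes Clause 2 an essential term, but Clause 2 is unaffected, so the severability proviso in Clause 9 preserves the remaining provisions. That leaves Clause 2 and Clause 9 in effect.

1, 3, 4, 5, 6, 7, 8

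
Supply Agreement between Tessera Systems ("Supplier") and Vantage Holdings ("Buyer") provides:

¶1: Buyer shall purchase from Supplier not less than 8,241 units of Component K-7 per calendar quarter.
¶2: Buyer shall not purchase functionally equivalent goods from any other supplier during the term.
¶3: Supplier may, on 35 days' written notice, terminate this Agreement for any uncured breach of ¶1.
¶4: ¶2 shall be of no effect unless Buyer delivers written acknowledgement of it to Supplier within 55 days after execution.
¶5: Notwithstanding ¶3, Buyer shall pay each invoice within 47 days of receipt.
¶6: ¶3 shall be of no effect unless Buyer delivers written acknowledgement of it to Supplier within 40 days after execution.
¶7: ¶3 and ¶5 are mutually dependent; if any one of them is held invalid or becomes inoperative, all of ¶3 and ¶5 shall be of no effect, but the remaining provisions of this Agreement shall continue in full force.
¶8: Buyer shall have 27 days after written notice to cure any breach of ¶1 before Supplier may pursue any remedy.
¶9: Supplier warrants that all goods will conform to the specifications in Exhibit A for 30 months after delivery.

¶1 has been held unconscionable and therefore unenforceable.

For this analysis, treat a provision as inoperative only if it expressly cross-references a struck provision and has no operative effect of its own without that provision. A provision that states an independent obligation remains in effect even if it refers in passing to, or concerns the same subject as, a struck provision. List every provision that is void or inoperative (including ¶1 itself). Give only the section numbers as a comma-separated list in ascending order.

1, 3, 5, 6, 8

¶1 is struck. ¶3 has no operative effect of its own apart from ¶1 and is therefore inoperative. ¶8 has no operative effect of its own apart from ¶1 and is therefore inoperative. ¶6 has no operative effect of its own apart from ¶3 and is therefore inoperative. ¶7 declares ¶3 and ¶5 mutually dependent; since one of them has fallen, all of them are of no effect. That brings down ¶5 as well. The remainder continues in force under ¶7. The provisions still in force are ¶2, ¶4, ¶7, and ¶9.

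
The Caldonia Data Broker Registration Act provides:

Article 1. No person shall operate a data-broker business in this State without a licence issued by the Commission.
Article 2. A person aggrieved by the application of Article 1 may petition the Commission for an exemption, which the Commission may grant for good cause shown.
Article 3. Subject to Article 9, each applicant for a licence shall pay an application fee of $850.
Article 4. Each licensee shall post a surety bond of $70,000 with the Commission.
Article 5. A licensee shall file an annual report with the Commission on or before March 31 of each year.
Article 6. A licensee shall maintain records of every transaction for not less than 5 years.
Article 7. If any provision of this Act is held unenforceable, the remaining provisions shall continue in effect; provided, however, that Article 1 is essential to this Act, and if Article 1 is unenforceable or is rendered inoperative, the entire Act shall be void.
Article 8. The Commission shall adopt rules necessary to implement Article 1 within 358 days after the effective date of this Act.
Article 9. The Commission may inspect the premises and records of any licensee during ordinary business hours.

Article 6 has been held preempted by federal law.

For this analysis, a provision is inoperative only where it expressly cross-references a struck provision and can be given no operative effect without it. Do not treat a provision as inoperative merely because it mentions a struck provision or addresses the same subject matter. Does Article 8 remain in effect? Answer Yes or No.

Article 6 is struck. No other provision's operative terms depend on Article 6. Article 7 makes Article 1 an essential term, but Article 1 is unaffected, so the severability proviso in Article 7 preserves the remaining provisions. The provisions still in force are Article 1, Article 2, Article 3, Article 4, Article 5, Article 7, Article 8, and Article 9. Article 8 is among the surviving provisions, so the answer is yes.

Yes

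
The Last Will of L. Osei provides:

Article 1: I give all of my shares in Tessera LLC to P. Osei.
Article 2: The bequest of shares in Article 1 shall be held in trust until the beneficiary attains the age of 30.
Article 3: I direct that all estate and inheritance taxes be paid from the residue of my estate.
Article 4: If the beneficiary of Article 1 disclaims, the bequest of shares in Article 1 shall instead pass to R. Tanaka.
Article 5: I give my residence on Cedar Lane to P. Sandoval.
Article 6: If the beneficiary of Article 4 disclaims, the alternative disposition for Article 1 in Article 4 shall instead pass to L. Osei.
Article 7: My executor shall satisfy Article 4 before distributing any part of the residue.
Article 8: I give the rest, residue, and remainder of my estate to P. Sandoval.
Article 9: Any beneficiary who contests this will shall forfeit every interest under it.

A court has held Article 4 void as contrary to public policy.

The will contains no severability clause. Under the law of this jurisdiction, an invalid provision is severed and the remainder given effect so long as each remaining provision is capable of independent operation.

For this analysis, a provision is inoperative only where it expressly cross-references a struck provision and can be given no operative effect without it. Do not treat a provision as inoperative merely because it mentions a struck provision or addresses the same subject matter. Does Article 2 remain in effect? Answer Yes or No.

Yes

Article 4 is struck. Article 6 has no operative effect of its own apart from Article 4 and is therefore inoperative. Article 7 merely fixes the priority direction for Article 4; with Article 4 gone it has nothing to operate on and falls away. With no severability clause, the stated default rule severs what cannot stand and enforces each remaining provision that can operate on its own. The provisions still in force are Article 1, Article 2, Article 3, Article 5, Article 8, and Article 9. Article 2 is among the surviving provisions, so the answer is yes.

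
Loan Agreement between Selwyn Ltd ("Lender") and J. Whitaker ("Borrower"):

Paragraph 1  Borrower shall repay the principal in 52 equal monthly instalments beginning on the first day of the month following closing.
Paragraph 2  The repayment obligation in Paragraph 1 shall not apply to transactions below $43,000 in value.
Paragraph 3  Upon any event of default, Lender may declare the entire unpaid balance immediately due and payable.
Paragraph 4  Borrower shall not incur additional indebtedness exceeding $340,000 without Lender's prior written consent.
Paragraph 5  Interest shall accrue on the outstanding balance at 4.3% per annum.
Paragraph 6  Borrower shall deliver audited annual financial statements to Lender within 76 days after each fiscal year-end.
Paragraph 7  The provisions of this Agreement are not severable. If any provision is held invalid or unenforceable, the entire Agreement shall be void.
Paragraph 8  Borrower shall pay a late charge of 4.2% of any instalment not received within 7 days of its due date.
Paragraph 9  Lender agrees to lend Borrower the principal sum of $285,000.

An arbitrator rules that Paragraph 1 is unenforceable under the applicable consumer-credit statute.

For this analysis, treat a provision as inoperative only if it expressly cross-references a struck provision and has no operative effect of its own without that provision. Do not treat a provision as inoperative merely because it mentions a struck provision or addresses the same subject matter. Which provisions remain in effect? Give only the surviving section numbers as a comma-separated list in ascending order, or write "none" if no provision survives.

none

Paragraph 1 is struck. Paragraph 2 operates only by reference to Paragraph 1, so it falls with Paragraph 1. Paragraph 7 provides that the Agreement is not severable, so the invalidity of any one provision voids the entire Agreement. No provision of the Agreement survives.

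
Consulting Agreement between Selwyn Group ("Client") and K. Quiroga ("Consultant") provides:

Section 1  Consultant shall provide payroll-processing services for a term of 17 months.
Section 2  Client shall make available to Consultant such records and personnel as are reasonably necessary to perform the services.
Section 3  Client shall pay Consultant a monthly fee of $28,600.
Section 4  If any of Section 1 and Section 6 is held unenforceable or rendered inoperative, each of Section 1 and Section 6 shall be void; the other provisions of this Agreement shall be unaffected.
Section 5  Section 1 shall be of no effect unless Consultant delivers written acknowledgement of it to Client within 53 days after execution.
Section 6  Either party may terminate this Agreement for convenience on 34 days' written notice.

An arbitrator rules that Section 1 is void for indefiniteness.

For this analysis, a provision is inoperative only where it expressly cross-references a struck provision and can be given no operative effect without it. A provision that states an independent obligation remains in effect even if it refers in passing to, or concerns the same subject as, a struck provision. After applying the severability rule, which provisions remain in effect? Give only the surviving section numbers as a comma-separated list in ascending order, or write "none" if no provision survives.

Section 1 is struck. The only function of Section 5 is the acknowledgement condition for Section 1, so it cannot stand once Section 1 is removed. Section 4 declares Section 1 and Section 6 mutually dependent; since one of them has fallen, all of them are of no effect. That brings down Section 6 as well. The remainder continues in force under Section 4. Section 2, Section 3, and Section 4 remain in effect.

2, 3, 4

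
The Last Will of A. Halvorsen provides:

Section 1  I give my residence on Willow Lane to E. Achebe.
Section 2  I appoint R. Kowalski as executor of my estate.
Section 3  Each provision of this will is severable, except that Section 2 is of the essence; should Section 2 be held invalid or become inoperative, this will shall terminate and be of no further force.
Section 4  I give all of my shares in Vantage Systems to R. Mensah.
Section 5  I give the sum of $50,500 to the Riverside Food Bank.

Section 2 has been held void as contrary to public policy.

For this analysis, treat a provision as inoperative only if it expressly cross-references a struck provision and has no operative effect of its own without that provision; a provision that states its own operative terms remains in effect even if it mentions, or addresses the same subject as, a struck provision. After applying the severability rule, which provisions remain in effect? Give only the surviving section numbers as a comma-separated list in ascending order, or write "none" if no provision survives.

Section 2 is struck. No other provision's operative terms depend on Section 2. Section 3 makes Section 2 an essential term, and Section 2 is the provision held invalid; under Section 3, the entire will is therefore void. No provision of the will survives.

none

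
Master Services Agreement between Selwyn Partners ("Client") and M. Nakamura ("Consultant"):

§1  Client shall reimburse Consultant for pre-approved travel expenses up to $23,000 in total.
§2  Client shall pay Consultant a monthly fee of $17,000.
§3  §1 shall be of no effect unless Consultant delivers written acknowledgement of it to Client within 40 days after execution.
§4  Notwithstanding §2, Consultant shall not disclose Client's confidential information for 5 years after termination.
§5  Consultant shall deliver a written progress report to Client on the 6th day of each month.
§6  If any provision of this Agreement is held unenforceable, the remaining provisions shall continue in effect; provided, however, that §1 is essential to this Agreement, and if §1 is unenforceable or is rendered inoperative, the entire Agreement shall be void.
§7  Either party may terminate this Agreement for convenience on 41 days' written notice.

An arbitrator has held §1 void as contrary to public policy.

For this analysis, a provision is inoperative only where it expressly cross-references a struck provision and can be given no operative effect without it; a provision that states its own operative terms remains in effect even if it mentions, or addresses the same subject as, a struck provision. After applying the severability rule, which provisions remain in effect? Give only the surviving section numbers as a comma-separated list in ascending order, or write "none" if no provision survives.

§1 is struck. The only function of §3 is the acknowledgement condition for §1, so it cannot stand once §1 is removed. §6 makes §1 an essential term, and §1 is the provision held invalid; under §6, the entire Agreement is therefore void. No provision of the Agreement survives.

none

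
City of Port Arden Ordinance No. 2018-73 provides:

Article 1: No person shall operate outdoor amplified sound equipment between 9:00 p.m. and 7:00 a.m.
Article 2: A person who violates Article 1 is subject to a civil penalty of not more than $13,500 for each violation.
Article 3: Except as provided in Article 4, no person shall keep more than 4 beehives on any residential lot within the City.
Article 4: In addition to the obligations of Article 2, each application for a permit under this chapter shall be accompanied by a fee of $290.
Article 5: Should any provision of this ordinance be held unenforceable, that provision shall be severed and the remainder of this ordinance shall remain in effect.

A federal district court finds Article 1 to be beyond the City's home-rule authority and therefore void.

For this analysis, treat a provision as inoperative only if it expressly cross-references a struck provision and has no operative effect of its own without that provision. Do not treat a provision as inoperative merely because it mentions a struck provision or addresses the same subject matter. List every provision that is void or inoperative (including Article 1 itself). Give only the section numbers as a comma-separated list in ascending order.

1, 2

Article 1 is struck. The only function of Article 2 is the civil penalty for violating Article 1, so it cannot stand once Article 1 is removed. Article 4 mentions Article 2 but its own obligation stands independently of Article 2, so Article 4 is not affected. Article 5 is a severability clause and preserves every provision that can still be given independent effect. That leaves Article 3, Article 4, and Article 5 in effect.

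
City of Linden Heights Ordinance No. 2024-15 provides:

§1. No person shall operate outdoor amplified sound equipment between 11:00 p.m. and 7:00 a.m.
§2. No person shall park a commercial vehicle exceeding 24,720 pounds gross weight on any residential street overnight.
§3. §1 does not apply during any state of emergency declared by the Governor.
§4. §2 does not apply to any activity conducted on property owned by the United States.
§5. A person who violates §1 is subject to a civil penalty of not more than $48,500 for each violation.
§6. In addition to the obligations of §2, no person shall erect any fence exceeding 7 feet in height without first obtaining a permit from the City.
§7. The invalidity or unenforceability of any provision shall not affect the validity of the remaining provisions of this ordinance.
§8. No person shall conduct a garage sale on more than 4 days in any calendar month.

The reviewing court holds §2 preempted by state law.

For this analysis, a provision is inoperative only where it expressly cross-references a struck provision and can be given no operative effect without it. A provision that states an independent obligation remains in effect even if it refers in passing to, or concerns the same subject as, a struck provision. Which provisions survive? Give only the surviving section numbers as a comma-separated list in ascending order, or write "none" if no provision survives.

§2 is struck. §4 has no operative effect of its own apart from §2 and is therefore inoperative. §6 mentions §2 but its own obligation stands independently of §2, so §6 is not affected. §7 is a severability clause and preserves every provision that can still be given independent effect. That leaves §1, §3, §5, §6, §7, and §8 in effect.

1, 3, 5, 6, 7, 8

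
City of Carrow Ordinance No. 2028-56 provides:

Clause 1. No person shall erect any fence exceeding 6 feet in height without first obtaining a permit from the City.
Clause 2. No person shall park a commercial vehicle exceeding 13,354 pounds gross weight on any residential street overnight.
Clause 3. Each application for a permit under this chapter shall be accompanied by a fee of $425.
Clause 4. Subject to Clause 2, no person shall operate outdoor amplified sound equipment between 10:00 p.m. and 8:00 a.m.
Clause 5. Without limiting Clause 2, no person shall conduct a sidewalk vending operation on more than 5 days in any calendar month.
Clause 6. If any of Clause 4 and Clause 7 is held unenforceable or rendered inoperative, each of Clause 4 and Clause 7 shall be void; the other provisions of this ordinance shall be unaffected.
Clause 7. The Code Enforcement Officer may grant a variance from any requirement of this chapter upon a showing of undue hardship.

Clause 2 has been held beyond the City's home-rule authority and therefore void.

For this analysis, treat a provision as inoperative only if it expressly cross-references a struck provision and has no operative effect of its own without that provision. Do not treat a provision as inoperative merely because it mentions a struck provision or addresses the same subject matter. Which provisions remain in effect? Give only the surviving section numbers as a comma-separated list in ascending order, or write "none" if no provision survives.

Clause 2 is struck. Although Clause 4 refers to Clause 2, its operative terms do not depend on Clause 2, so it remains in effect. Although Clause 5 refers to Clause 2, its operative terms do not depend on Clause 2, so it remains in effect. No other provision's operative terms depend on Clause 2. Clause 6 ties Clause 4 and Clause 7 together, but none of those is affected here; the remaining provisions continue in force under Clause 6. That leaves Clause 1, Clause 3, Clause 4, Clause 5, Clause 6, and Clause 7 in effect.

1, 3, 4, 5, 6, 7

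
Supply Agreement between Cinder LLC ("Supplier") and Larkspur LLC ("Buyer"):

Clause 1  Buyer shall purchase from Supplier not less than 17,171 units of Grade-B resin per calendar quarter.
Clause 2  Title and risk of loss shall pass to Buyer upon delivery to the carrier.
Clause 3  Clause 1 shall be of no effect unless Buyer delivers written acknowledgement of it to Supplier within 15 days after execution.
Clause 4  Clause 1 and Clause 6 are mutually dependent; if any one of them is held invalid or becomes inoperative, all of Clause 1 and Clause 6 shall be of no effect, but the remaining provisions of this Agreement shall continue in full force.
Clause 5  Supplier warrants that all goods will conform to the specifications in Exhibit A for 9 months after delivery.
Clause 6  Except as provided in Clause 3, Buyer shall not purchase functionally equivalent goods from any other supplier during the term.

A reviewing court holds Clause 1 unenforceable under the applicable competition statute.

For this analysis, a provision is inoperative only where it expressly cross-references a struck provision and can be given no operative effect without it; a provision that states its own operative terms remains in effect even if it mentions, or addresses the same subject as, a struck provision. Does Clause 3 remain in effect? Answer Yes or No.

No

Clause 1 is struck. Clause 3 merely fixes the acknowledgement condition for Clause 1; with Clause 1 gone it has nothing to operate on and falls away. Clause 4 declares Clause 1 and Clause 6 mutually dependent; since one of them has fallen, all of them are of no effect. That brings down Clause 6 as well. The remainder continues in force under Clause 4. Clause 2, Clause 4, and Clause 5 remain in effect. Clause 3 is among the inoperative provisions, so the answer is no.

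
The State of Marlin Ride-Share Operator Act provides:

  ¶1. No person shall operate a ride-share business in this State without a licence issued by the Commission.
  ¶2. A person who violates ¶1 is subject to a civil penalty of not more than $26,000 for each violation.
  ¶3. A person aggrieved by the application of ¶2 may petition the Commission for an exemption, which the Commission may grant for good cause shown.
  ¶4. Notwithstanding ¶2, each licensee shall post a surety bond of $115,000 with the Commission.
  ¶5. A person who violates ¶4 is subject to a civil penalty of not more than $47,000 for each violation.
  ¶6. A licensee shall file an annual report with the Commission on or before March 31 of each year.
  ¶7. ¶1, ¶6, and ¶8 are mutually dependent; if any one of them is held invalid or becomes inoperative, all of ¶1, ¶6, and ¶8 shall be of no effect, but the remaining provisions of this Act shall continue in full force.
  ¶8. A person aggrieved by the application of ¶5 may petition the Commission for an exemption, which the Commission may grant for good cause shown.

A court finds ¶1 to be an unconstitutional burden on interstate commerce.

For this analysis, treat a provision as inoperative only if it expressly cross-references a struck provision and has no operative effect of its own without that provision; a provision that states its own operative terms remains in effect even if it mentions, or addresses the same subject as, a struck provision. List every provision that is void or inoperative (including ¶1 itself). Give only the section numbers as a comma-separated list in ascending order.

1, 2, 3, 6, 8

¶1 is struck. ¶2 merely fixes the civil penalty for violating ¶1; with ¶1 gone it has nothing to operate on and falls away. ¶3 operates only by reference to ¶2, so it falls with ¶2. Although ¶4 refers to ¶2, its operative terms do not depend on ¶2, so it remains in effect. ¶7 declares ¶1, ¶6, and ¶8 mutually dependent; since one of them has fallen, all of them are of no effect. That brings down ¶6 and ¶8 as well. The remainder continues in force under ¶7. The provisions still in force are ¶4, ¶5, and ¶7.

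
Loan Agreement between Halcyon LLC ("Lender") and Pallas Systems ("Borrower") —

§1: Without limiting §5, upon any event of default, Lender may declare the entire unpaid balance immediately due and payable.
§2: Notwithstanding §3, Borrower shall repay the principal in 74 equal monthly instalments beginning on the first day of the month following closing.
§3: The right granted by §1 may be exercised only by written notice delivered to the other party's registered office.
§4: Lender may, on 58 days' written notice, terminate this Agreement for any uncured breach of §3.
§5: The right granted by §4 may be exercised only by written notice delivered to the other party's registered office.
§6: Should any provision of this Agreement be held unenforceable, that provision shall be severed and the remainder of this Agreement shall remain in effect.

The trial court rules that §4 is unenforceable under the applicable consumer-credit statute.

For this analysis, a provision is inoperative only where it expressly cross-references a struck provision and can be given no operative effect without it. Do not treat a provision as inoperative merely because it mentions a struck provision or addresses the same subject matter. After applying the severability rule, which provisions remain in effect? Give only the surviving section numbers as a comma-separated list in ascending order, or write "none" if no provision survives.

1, 2, 3, 6

§4 is struck. §5 merely fixes the notice requirement for §4; with §4 gone it has nothing to operate on and falls away. §1 mentions §5 but its own obligation stands independently of §5, so §1 is not affected. Under the severability clause in §6, the remaining provisions continue in force. The provisions still in force are §1, §2, §3, and §6.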